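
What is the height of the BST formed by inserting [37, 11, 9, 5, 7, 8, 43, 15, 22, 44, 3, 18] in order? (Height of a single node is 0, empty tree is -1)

Insertion order: [37, 11, 9, 5, 7, 8, 43, 15, 22, 44, 3, 18]
Tree (level-order array): [37, 11, 43, 9, 15, None, 44, 5, None, None, 22, None, None, 3, 7, 18, None, None, None, None, 8]
Compute height bottom-up (empty subtree = -1):
  height(3) = 1 + max(-1, -1) = 0
  height(8) = 1 + max(-1, -1) = 0
  height(7) = 1 + max(-1, 0) = 1
  height(5) = 1 + max(0, 1) = 2
  height(9) = 1 + max(2, -1) = 3
  height(18) = 1 + max(-1, -1) = 0
  height(22) = 1 + max(0, -1) = 1
  height(15) = 1 + max(-1, 1) = 2
  height(11) = 1 + max(3, 2) = 4
  height(44) = 1 + max(-1, -1) = 0
  height(43) = 1 + max(-1, 0) = 1
  height(37) = 1 + max(4, 1) = 5
Height = 5


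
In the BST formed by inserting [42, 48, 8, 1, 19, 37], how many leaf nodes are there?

Tree built from: [42, 48, 8, 1, 19, 37]
Tree (level-order array): [42, 8, 48, 1, 19, None, None, None, None, None, 37]
Rule: A leaf has 0 children.
Per-node child counts:
  node 42: 2 child(ren)
  node 8: 2 child(ren)
  node 1: 0 child(ren)
  node 19: 1 child(ren)
  node 37: 0 child(ren)
  node 48: 0 child(ren)
Matching nodes: [1, 37, 48]
Count of leaf nodes: 3


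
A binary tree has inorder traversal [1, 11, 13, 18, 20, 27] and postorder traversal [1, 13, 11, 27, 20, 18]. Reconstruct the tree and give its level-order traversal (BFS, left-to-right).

Inorder:   [1, 11, 13, 18, 20, 27]
Postorder: [1, 13, 11, 27, 20, 18]
Algorithm: postorder visits root last, so walk postorder right-to-left;
each value is the root of the current inorder slice — split it at that
value, recurse on the right subtree first, then the left.
Recursive splits:
  root=18; inorder splits into left=[1, 11, 13], right=[20, 27]
  root=20; inorder splits into left=[], right=[27]
  root=27; inorder splits into left=[], right=[]
  root=11; inorder splits into left=[1], right=[13]
  root=13; inorder splits into left=[], right=[]
  root=1; inorder splits into left=[], right=[]
Reconstructed level-order: [18, 11, 20, 1, 13, 27]


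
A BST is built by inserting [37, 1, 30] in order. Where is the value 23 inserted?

Starting tree (level order): [37, 1, None, None, 30]
Insertion path: 37 -> 1 -> 30
Result: insert 23 as left child of 30
Final tree (level order): [37, 1, None, None, 30, 23]


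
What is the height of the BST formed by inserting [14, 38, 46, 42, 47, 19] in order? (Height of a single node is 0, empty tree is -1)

Insertion order: [14, 38, 46, 42, 47, 19]
Tree (level-order array): [14, None, 38, 19, 46, None, None, 42, 47]
Compute height bottom-up (empty subtree = -1):
  height(19) = 1 + max(-1, -1) = 0
  height(42) = 1 + max(-1, -1) = 0
  height(47) = 1 + max(-1, -1) = 0
  height(46) = 1 + max(0, 0) = 1
  height(38) = 1 + max(0, 1) = 2
  height(14) = 1 + max(-1, 2) = 3
Height = 3


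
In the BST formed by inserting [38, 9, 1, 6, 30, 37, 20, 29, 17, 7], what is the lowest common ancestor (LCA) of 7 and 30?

Tree insertion order: [38, 9, 1, 6, 30, 37, 20, 29, 17, 7]
Tree (level-order array): [38, 9, None, 1, 30, None, 6, 20, 37, None, 7, 17, 29]
In a BST, the LCA of p=7, q=30 is the first node v on the
root-to-leaf path with p <= v <= q (go left if both < v, right if both > v).
Walk from root:
  at 38: both 7 and 30 < 38, go left
  at 9: 7 <= 9 <= 30, this is the LCA
LCA = 9


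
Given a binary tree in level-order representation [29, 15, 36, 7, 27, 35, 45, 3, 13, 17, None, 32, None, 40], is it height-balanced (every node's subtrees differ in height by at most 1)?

Tree (level-order array): [29, 15, 36, 7, 27, 35, 45, 3, 13, 17, None, 32, None, 40]
Definition: a tree is height-balanced if, at every node, |h(left) - h(right)| <= 1 (empty subtree has height -1).
Bottom-up per-node check:
  node 3: h_left=-1, h_right=-1, diff=0 [OK], height=0
  node 13: h_left=-1, h_right=-1, diff=0 [OK], height=0
  node 7: h_left=0, h_right=0, diff=0 [OK], height=1
  node 17: h_left=-1, h_right=-1, diff=0 [OK], height=0
  node 27: h_left=0, h_right=-1, diff=1 [OK], height=1
  node 15: h_left=1, h_right=1, diff=0 [OK], height=2
  node 32: h_left=-1, h_right=-1, diff=0 [OK], height=0
  node 35: h_left=0, h_right=-1, diff=1 [OK], height=1
  node 40: h_left=-1, h_right=-1, diff=0 [OK], height=0
  node 45: h_left=0, h_right=-1, diff=1 [OK], height=1
  node 36: h_left=1, h_right=1, diff=0 [OK], height=2
  node 29: h_left=2, h_right=2, diff=0 [OK], height=3
All nodes satisfy the balance condition.
Result: Balanced


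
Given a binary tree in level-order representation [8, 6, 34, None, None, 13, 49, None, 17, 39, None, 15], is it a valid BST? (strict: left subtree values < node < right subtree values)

Level-order array: [8, 6, 34, None, None, 13, 49, None, 17, 39, None, 15]
Validate using subtree bounds (lo, hi): at each node, require lo < value < hi,
then recurse left with hi=value and right with lo=value.
Preorder trace (stopping at first violation):
  at node 8 with bounds (-inf, +inf): OK
  at node 6 with bounds (-inf, 8): OK
  at node 34 with bounds (8, +inf): OK
  at node 13 with bounds (8, 34): OK
  at node 17 with bounds (13, 34): OK
  at node 15 with bounds (13, 17): OK
  at node 49 with bounds (34, +inf): OK
  at node 39 with bounds (34, 49): OK
No violation found at any node.
Result: Valid BST


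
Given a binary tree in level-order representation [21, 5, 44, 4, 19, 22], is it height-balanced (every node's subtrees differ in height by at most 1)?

Tree (level-order array): [21, 5, 44, 4, 19, 22]
Definition: a tree is height-balanced if, at every node, |h(left) - h(right)| <= 1 (empty subtree has height -1).
Bottom-up per-node check:
  node 4: h_left=-1, h_right=-1, diff=0 [OK], height=0
  node 19: h_left=-1, h_right=-1, diff=0 [OK], height=0
  node 5: h_left=0, h_right=0, diff=0 [OK], height=1
  node 22: h_left=-1, h_right=-1, diff=0 [OK], height=0
  node 44: h_left=0, h_right=-1, diff=1 [OK], height=1
  node 21: h_left=1, h_right=1, diff=0 [OK], height=2
All nodes satisfy the balance condition.
Result: Balanced


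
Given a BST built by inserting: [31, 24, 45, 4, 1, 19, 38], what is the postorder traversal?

Tree insertion order: [31, 24, 45, 4, 1, 19, 38]
Tree (level-order array): [31, 24, 45, 4, None, 38, None, 1, 19]
Postorder traversal: [1, 19, 4, 24, 38, 45, 31]


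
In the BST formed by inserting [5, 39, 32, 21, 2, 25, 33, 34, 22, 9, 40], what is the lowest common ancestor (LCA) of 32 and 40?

Tree insertion order: [5, 39, 32, 21, 2, 25, 33, 34, 22, 9, 40]
Tree (level-order array): [5, 2, 39, None, None, 32, 40, 21, 33, None, None, 9, 25, None, 34, None, None, 22]
In a BST, the LCA of p=32, q=40 is the first node v on the
root-to-leaf path with p <= v <= q (go left if both < v, right if both > v).
Walk from root:
  at 5: both 32 and 40 > 5, go right
  at 39: 32 <= 39 <= 40, this is the LCA
LCA = 39


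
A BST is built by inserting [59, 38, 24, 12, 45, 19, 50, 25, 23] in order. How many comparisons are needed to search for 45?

Search path for 45: 59 -> 38 -> 45
Found: True
Comparisons: 3


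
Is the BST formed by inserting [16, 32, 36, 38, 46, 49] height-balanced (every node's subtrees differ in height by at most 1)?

Tree (level-order array): [16, None, 32, None, 36, None, 38, None, 46, None, 49]
Definition: a tree is height-balanced if, at every node, |h(left) - h(right)| <= 1 (empty subtree has height -1).
Bottom-up per-node check:
  node 49: h_left=-1, h_right=-1, diff=0 [OK], height=0
  node 46: h_left=-1, h_right=0, diff=1 [OK], height=1
  node 38: h_left=-1, h_right=1, diff=2 [FAIL (|-1-1|=2 > 1)], height=2
  node 36: h_left=-1, h_right=2, diff=3 [FAIL (|-1-2|=3 > 1)], height=3
  node 32: h_left=-1, h_right=3, diff=4 [FAIL (|-1-3|=4 > 1)], height=4
  node 16: h_left=-1, h_right=4, diff=5 [FAIL (|-1-4|=5 > 1)], height=5
Node 38 violates the condition: |-1 - 1| = 2 > 1.
Result: Not balanced


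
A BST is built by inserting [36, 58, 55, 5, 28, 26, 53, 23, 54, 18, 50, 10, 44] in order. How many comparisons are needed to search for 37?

Search path for 37: 36 -> 58 -> 55 -> 53 -> 50 -> 44
Found: False
Comparisons: 6


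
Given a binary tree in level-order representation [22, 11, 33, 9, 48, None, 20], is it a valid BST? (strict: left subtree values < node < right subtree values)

Level-order array: [22, 11, 33, 9, 48, None, 20]
Validate using subtree bounds (lo, hi): at each node, require lo < value < hi,
then recurse left with hi=value and right with lo=value.
Preorder trace (stopping at first violation):
  at node 22 with bounds (-inf, +inf): OK
  at node 11 with bounds (-inf, 22): OK
  at node 9 with bounds (-inf, 11): OK
  at node 48 with bounds (11, 22): VIOLATION
Node 48 violates its bound: not (11 < 48 < 22).
Result: Not a valid BST


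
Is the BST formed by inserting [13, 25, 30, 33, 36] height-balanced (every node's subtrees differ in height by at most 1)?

Tree (level-order array): [13, None, 25, None, 30, None, 33, None, 36]
Definition: a tree is height-balanced if, at every node, |h(left) - h(right)| <= 1 (empty subtree has height -1).
Bottom-up per-node check:
  node 36: h_left=-1, h_right=-1, diff=0 [OK], height=0
  node 33: h_left=-1, h_right=0, diff=1 [OK], height=1
  node 30: h_left=-1, h_right=1, diff=2 [FAIL (|-1-1|=2 > 1)], height=2
  node 25: h_left=-1, h_right=2, diff=3 [FAIL (|-1-2|=3 > 1)], height=3
  node 13: h_left=-1, h_right=3, diff=4 [FAIL (|-1-3|=4 > 1)], height=4
Node 30 violates the condition: |-1 - 1| = 2 > 1.
Result: Not balanced


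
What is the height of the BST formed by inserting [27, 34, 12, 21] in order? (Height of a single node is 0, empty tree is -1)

Insertion order: [27, 34, 12, 21]
Tree (level-order array): [27, 12, 34, None, 21]
Compute height bottom-up (empty subtree = -1):
  height(21) = 1 + max(-1, -1) = 0
  height(12) = 1 + max(-1, 0) = 1
  height(34) = 1 + max(-1, -1) = 0
  height(27) = 1 + max(1, 0) = 2
Height = 2


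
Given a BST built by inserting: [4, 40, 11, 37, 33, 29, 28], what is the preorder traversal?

Tree insertion order: [4, 40, 11, 37, 33, 29, 28]
Tree (level-order array): [4, None, 40, 11, None, None, 37, 33, None, 29, None, 28]
Preorder traversal: [4, 40, 11, 37, 33, 29, 28]


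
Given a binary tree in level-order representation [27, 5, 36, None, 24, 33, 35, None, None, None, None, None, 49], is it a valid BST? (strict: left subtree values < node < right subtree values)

Level-order array: [27, 5, 36, None, 24, 33, 35, None, None, None, None, None, 49]
Validate using subtree bounds (lo, hi): at each node, require lo < value < hi,
then recurse left with hi=value and right with lo=value.
Preorder trace (stopping at first violation):
  at node 27 with bounds (-inf, +inf): OK
  at node 5 with bounds (-inf, 27): OK
  at node 24 with bounds (5, 27): OK
  at node 36 with bounds (27, +inf): OK
  at node 33 with bounds (27, 36): OK
  at node 35 with bounds (36, +inf): VIOLATION
Node 35 violates its bound: not (36 < 35 < +inf).
Result: Not a valid BST


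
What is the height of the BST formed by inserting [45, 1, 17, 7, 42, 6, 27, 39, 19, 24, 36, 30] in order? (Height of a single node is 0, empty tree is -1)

Insertion order: [45, 1, 17, 7, 42, 6, 27, 39, 19, 24, 36, 30]
Tree (level-order array): [45, 1, None, None, 17, 7, 42, 6, None, 27, None, None, None, 19, 39, None, 24, 36, None, None, None, 30]
Compute height bottom-up (empty subtree = -1):
  height(6) = 1 + max(-1, -1) = 0
  height(7) = 1 + max(0, -1) = 1
  height(24) = 1 + max(-1, -1) = 0
  height(19) = 1 + max(-1, 0) = 1
  height(30) = 1 + max(-1, -1) = 0
  height(36) = 1 + max(0, -1) = 1
  height(39) = 1 + max(1, -1) = 2
  height(27) = 1 + max(1, 2) = 3
  height(42) = 1 + max(3, -1) = 4
  height(17) = 1 + max(1, 4) = 5
  height(1) = 1 + max(-1, 5) = 6
  height(45) = 1 + max(6, -1) = 7
Height = 7


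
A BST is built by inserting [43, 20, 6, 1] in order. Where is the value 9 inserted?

Starting tree (level order): [43, 20, None, 6, None, 1]
Insertion path: 43 -> 20 -> 6
Result: insert 9 as right child of 6
Final tree (level order): [43, 20, None, 6, None, 1, 9]


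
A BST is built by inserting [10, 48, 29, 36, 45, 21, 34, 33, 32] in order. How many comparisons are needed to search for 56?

Search path for 56: 10 -> 48
Found: False
Comparisons: 2


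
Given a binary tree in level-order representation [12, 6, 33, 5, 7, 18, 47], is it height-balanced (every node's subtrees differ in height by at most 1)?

Tree (level-order array): [12, 6, 33, 5, 7, 18, 47]
Definition: a tree is height-balanced if, at every node, |h(left) - h(right)| <= 1 (empty subtree has height -1).
Bottom-up per-node check:
  node 5: h_left=-1, h_right=-1, diff=0 [OK], height=0
  node 7: h_left=-1, h_right=-1, diff=0 [OK], height=0
  node 6: h_left=0, h_right=0, diff=0 [OK], height=1
  node 18: h_left=-1, h_right=-1, diff=0 [OK], height=0
  node 47: h_left=-1, h_right=-1, diff=0 [OK], height=0
  node 33: h_left=0, h_right=0, diff=0 [OK], height=1
  node 12: h_left=1, h_right=1, diff=0 [OK], height=2
All nodes satisfy the balance condition.
Result: Balanced


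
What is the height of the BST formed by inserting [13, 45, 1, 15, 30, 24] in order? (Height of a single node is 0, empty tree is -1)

Insertion order: [13, 45, 1, 15, 30, 24]
Tree (level-order array): [13, 1, 45, None, None, 15, None, None, 30, 24]
Compute height bottom-up (empty subtree = -1):
  height(1) = 1 + max(-1, -1) = 0
  height(24) = 1 + max(-1, -1) = 0
  height(30) = 1 + max(0, -1) = 1
  height(15) = 1 + max(-1, 1) = 2
  height(45) = 1 + max(2, -1) = 3
  height(13) = 1 + max(0, 3) = 4
Height = 4


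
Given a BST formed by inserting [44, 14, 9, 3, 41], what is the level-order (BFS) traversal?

Tree insertion order: [44, 14, 9, 3, 41]
Tree (level-order array): [44, 14, None, 9, 41, 3]
BFS from the root, enqueuing left then right child of each popped node:
  queue [44] -> pop 44, enqueue [14], visited so far: [44]
  queue [14] -> pop 14, enqueue [9, 41], visited so far: [44, 14]
  queue [9, 41] -> pop 9, enqueue [3], visited so far: [44, 14, 9]
  queue [41, 3] -> pop 41, enqueue [none], visited so far: [44, 14, 9, 41]
  queue [3] -> pop 3, enqueue [none], visited so far: [44, 14, 9, 41, 3]
Result: [44, 14, 9, 41, 3]


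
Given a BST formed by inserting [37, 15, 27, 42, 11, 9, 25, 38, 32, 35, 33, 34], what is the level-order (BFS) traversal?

Tree insertion order: [37, 15, 27, 42, 11, 9, 25, 38, 32, 35, 33, 34]
Tree (level-order array): [37, 15, 42, 11, 27, 38, None, 9, None, 25, 32, None, None, None, None, None, None, None, 35, 33, None, None, 34]
BFS from the root, enqueuing left then right child of each popped node:
  queue [37] -> pop 37, enqueue [15, 42], visited so far: [37]
  queue [15, 42] -> pop 15, enqueue [11, 27], visited so far: [37, 15]
  queue [42, 11, 27] -> pop 42, enqueue [38], visited so far: [37, 15, 42]
  queue [11, 27, 38] -> pop 11, enqueue [9], visited so far: [37, 15, 42, 11]
  queue [27, 38, 9] -> pop 27, enqueue [25, 32], visited so far: [37, 15, 42, 11, 27]
  queue [38, 9, 25, 32] -> pop 38, enqueue [none], visited so far: [37, 15, 42, 11, 27, 38]
  queue [9, 25, 32] -> pop 9, enqueue [none], visited so far: [37, 15, 42, 11, 27, 38, 9]
  queue [25, 32] -> pop 25, enqueue [none], visited so far: [37, 15, 42, 11, 27, 38, 9, 25]
  queue [32] -> pop 32, enqueue [35], visited so far: [37, 15, 42, 11, 27, 38, 9, 25, 32]
  queue [35] -> pop 35, enqueue [33], visited so far: [37, 15, 42, 11, 27, 38, 9, 25, 32, 35]
  queue [33] -> pop 33, enqueue [34], visited so far: [37, 15, 42, 11, 27, 38, 9, 25, 32, 35, 33]
  queue [34] -> pop 34, enqueue [none], visited so far: [37, 15, 42, 11, 27, 38, 9, 25, 32, 35, 33, 34]
Result: [37, 15, 42, 11, 27, 38, 9, 25, 32, 35, 33, 34]


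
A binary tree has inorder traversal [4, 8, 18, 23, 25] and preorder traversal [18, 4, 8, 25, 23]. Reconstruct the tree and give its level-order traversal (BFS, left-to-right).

Inorder:  [4, 8, 18, 23, 25]
Preorder: [18, 4, 8, 25, 23]
Algorithm: preorder visits root first, so consume preorder in order;
for each root, split the current inorder slice at that value into
left-subtree inorder and right-subtree inorder, then recurse.
Recursive splits:
  root=18; inorder splits into left=[4, 8], right=[23, 25]
  root=4; inorder splits into left=[], right=[8]
  root=8; inorder splits into left=[], right=[]
  root=25; inorder splits into left=[23], right=[]
  root=23; inorder splits into left=[], right=[]
Reconstructed level-order: [18, 4, 25, 8, 23]


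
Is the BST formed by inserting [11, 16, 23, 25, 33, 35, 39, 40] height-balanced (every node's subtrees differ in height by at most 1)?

Tree (level-order array): [11, None, 16, None, 23, None, 25, None, 33, None, 35, None, 39, None, 40]
Definition: a tree is height-balanced if, at every node, |h(left) - h(right)| <= 1 (empty subtree has height -1).
Bottom-up per-node check:
  node 40: h_left=-1, h_right=-1, diff=0 [OK], height=0
  node 39: h_left=-1, h_right=0, diff=1 [OK], height=1
  node 35: h_left=-1, h_right=1, diff=2 [FAIL (|-1-1|=2 > 1)], height=2
  node 33: h_left=-1, h_right=2, diff=3 [FAIL (|-1-2|=3 > 1)], height=3
  node 25: h_left=-1, h_right=3, diff=4 [FAIL (|-1-3|=4 > 1)], height=4
  node 23: h_left=-1, h_right=4, diff=5 [FAIL (|-1-4|=5 > 1)], height=5
  node 16: h_left=-1, h_right=5, diff=6 [FAIL (|-1-5|=6 > 1)], height=6
  node 11: h_left=-1, h_right=6, diff=7 [FAIL (|-1-6|=7 > 1)], height=7
Node 35 violates the condition: |-1 - 1| = 2 > 1.
Result: Not balanced


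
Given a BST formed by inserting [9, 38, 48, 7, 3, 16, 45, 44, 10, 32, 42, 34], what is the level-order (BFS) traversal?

Tree insertion order: [9, 38, 48, 7, 3, 16, 45, 44, 10, 32, 42, 34]
Tree (level-order array): [9, 7, 38, 3, None, 16, 48, None, None, 10, 32, 45, None, None, None, None, 34, 44, None, None, None, 42]
BFS from the root, enqueuing left then right child of each popped node:
  queue [9] -> pop 9, enqueue [7, 38], visited so far: [9]
  queue [7, 38] -> pop 7, enqueue [3], visited so far: [9, 7]
  queue [38, 3] -> pop 38, enqueue [16, 48], visited so far: [9, 7, 38]
  queue [3, 16, 48] -> pop 3, enqueue [none], visited so far: [9, 7, 38, 3]
  queue [16, 48] -> pop 16, enqueue [10, 32], visited so far: [9, 7, 38, 3, 16]
  queue [48, 10, 32] -> pop 48, enqueue [45], visited so far: [9, 7, 38, 3, 16, 48]
  queue [10, 32, 45] -> pop 10, enqueue [none], visited so far: [9, 7, 38, 3, 16, 48, 10]
  queue [32, 45] -> pop 32, enqueue [34], visited so far: [9, 7, 38, 3, 16, 48, 10, 32]
  queue [45, 34] -> pop 45, enqueue [44], visited so far: [9, 7, 38, 3, 16, 48, 10, 32, 45]
  queue [34, 44] -> pop 34, enqueue [none], visited so far: [9, 7, 38, 3, 16, 48, 10, 32, 45, 34]
  queue [44] -> pop 44, enqueue [42], visited so far: [9, 7, 38, 3, 16, 48, 10, 32, 45, 34, 44]
  queue [42] -> pop 42, enqueue [none], visited so far: [9, 7, 38, 3, 16, 48, 10, 32, 45, 34, 44, 42]
Result: [9, 7, 38, 3, 16, 48, 10, 32, 45, 34, 44, 42]


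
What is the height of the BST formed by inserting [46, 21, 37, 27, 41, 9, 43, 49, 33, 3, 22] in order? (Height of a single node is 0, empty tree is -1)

Insertion order: [46, 21, 37, 27, 41, 9, 43, 49, 33, 3, 22]
Tree (level-order array): [46, 21, 49, 9, 37, None, None, 3, None, 27, 41, None, None, 22, 33, None, 43]
Compute height bottom-up (empty subtree = -1):
  height(3) = 1 + max(-1, -1) = 0
  height(9) = 1 + max(0, -1) = 1
  height(22) = 1 + max(-1, -1) = 0
  height(33) = 1 + max(-1, -1) = 0
  height(27) = 1 + max(0, 0) = 1
  height(43) = 1 + max(-1, -1) = 0
  height(41) = 1 + max(-1, 0) = 1
  height(37) = 1 + max(1, 1) = 2
  height(21) = 1 + max(1, 2) = 3
  height(49) = 1 + max(-1, -1) = 0
  height(46) = 1 + max(3, 0) = 4
Height = 4


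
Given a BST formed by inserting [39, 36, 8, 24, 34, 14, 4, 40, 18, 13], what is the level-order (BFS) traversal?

Tree insertion order: [39, 36, 8, 24, 34, 14, 4, 40, 18, 13]
Tree (level-order array): [39, 36, 40, 8, None, None, None, 4, 24, None, None, 14, 34, 13, 18]
BFS from the root, enqueuing left then right child of each popped node:
  queue [39] -> pop 39, enqueue [36, 40], visited so far: [39]
  queue [36, 40] -> pop 36, enqueue [8], visited so far: [39, 36]
  queue [40, 8] -> pop 40, enqueue [none], visited so far: [39, 36, 40]
  queue [8] -> pop 8, enqueue [4, 24], visited so far: [39, 36, 40, 8]
  queue [4, 24] -> pop 4, enqueue [none], visited so far: [39, 36, 40, 8, 4]
  queue [24] -> pop 24, enqueue [14, 34], visited so far: [39, 36, 40, 8, 4, 24]
  queue [14, 34] -> pop 14, enqueue [13, 18], visited so far: [39, 36, 40, 8, 4, 24, 14]
  queue [34, 13, 18] -> pop 34, enqueue [none], visited so far: [39, 36, 40, 8, 4, 24, 14, 34]
  queue [13, 18] -> pop 13, enqueue [none], visited so far: [39, 36, 40, 8, 4, 24, 14, 34, 13]
  queue [18] -> pop 18, enqueue [none], visited so far: [39, 36, 40, 8, 4, 24, 14, 34, 13, 18]
Result: [39, 36, 40, 8, 4, 24, 14, 34, 13, 18]


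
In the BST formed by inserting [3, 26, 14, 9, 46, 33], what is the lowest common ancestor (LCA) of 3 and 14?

Tree insertion order: [3, 26, 14, 9, 46, 33]
Tree (level-order array): [3, None, 26, 14, 46, 9, None, 33]
In a BST, the LCA of p=3, q=14 is the first node v on the
root-to-leaf path with p <= v <= q (go left if both < v, right if both > v).
Walk from root:
  at 3: 3 <= 3 <= 14, this is the LCA
LCA = 3


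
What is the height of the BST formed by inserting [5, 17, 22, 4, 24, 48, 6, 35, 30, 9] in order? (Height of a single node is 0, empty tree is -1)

Insertion order: [5, 17, 22, 4, 24, 48, 6, 35, 30, 9]
Tree (level-order array): [5, 4, 17, None, None, 6, 22, None, 9, None, 24, None, None, None, 48, 35, None, 30]
Compute height bottom-up (empty subtree = -1):
  height(4) = 1 + max(-1, -1) = 0
  height(9) = 1 + max(-1, -1) = 0
  height(6) = 1 + max(-1, 0) = 1
  height(30) = 1 + max(-1, -1) = 0
  height(35) = 1 + max(0, -1) = 1
  height(48) = 1 + max(1, -1) = 2
  height(24) = 1 + max(-1, 2) = 3
  height(22) = 1 + max(-1, 3) = 4
  height(17) = 1 + max(1, 4) = 5
  height(5) = 1 + max(0, 5) = 6
Height = 6


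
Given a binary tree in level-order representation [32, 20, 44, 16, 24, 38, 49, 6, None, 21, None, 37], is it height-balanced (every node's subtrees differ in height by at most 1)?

Tree (level-order array): [32, 20, 44, 16, 24, 38, 49, 6, None, 21, None, 37]
Definition: a tree is height-balanced if, at every node, |h(left) - h(right)| <= 1 (empty subtree has height -1).
Bottom-up per-node check:
  node 6: h_left=-1, h_right=-1, diff=0 [OK], height=0
  node 16: h_left=0, h_right=-1, diff=1 [OK], height=1
  node 21: h_left=-1, h_right=-1, diff=0 [OK], height=0
  node 24: h_left=0, h_right=-1, diff=1 [OK], height=1
  node 20: h_left=1, h_right=1, diff=0 [OK], height=2
  node 37: h_left=-1, h_right=-1, diff=0 [OK], height=0
  node 38: h_left=0, h_right=-1, diff=1 [OK], height=1
  node 49: h_left=-1, h_right=-1, diff=0 [OK], height=0
  node 44: h_left=1, h_right=0, diff=1 [OK], height=2
  node 32: h_left=2, h_right=2, diff=0 [OK], height=3
All nodes satisfy the balance condition.
Result: Balanced


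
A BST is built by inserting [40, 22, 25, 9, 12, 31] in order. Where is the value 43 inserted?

Starting tree (level order): [40, 22, None, 9, 25, None, 12, None, 31]
Insertion path: 40
Result: insert 43 as right child of 40
Final tree (level order): [40, 22, 43, 9, 25, None, None, None, 12, None, 31]


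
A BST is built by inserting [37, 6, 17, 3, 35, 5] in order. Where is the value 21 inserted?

Starting tree (level order): [37, 6, None, 3, 17, None, 5, None, 35]
Insertion path: 37 -> 6 -> 17 -> 35
Result: insert 21 as left child of 35
Final tree (level order): [37, 6, None, 3, 17, None, 5, None, 35, None, None, 21]


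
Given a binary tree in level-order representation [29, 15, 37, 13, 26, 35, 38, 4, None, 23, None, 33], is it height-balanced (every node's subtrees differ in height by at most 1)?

Tree (level-order array): [29, 15, 37, 13, 26, 35, 38, 4, None, 23, None, 33]
Definition: a tree is height-balanced if, at every node, |h(left) - h(right)| <= 1 (empty subtree has height -1).
Bottom-up per-node check:
  node 4: h_left=-1, h_right=-1, diff=0 [OK], height=0
  node 13: h_left=0, h_right=-1, diff=1 [OK], height=1
  node 23: h_left=-1, h_right=-1, diff=0 [OK], height=0
  node 26: h_left=0, h_right=-1, diff=1 [OK], height=1
  node 15: h_left=1, h_right=1, diff=0 [OK], height=2
  node 33: h_left=-1, h_right=-1, diff=0 [OK], height=0
  node 35: h_left=0, h_right=-1, diff=1 [OK], height=1
  node 38: h_left=-1, h_right=-1, diff=0 [OK], height=0
  node 37: h_left=1, h_right=0, diff=1 [OK], height=2
  node 29: h_left=2, h_right=2, diff=0 [OK], height=3
All nodes satisfy the balance condition.
Result: Balanced


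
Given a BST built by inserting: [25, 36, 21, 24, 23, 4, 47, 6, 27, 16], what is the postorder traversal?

Tree insertion order: [25, 36, 21, 24, 23, 4, 47, 6, 27, 16]
Tree (level-order array): [25, 21, 36, 4, 24, 27, 47, None, 6, 23, None, None, None, None, None, None, 16]
Postorder traversal: [16, 6, 4, 23, 24, 21, 27, 47, 36, 25]


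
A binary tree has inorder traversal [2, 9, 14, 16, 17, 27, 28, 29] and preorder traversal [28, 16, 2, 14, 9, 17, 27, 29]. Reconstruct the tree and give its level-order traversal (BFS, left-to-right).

Inorder:  [2, 9, 14, 16, 17, 27, 28, 29]
Preorder: [28, 16, 2, 14, 9, 17, 27, 29]
Algorithm: preorder visits root first, so consume preorder in order;
for each root, split the current inorder slice at that value into
left-subtree inorder and right-subtree inorder, then recurse.
Recursive splits:
  root=28; inorder splits into left=[2, 9, 14, 16, 17, 27], right=[29]
  root=16; inorder splits into left=[2, 9, 14], right=[17, 27]
  root=2; inorder splits into left=[], right=[9, 14]
  root=14; inorder splits into left=[9], right=[]
  root=9; inorder splits into left=[], right=[]
  root=17; inorder splits into left=[], right=[27]
  root=27; inorder splits into left=[], right=[]
  root=29; inorder splits into left=[], right=[]
Reconstructed level-order: [28, 16, 29, 2, 17, 14, 27, 9]


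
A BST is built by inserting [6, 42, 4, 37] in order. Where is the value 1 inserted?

Starting tree (level order): [6, 4, 42, None, None, 37]
Insertion path: 6 -> 4
Result: insert 1 as left child of 4
Final tree (level order): [6, 4, 42, 1, None, 37]


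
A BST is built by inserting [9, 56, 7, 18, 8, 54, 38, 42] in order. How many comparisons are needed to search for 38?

Search path for 38: 9 -> 56 -> 18 -> 54 -> 38
Found: True
Comparisons: 5


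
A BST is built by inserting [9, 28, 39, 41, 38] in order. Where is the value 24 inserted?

Starting tree (level order): [9, None, 28, None, 39, 38, 41]
Insertion path: 9 -> 28
Result: insert 24 as left child of 28
Final tree (level order): [9, None, 28, 24, 39, None, None, 38, 41]


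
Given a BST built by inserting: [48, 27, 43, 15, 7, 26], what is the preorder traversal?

Tree insertion order: [48, 27, 43, 15, 7, 26]
Tree (level-order array): [48, 27, None, 15, 43, 7, 26]
Preorder traversal: [48, 27, 15, 7, 26, 43]


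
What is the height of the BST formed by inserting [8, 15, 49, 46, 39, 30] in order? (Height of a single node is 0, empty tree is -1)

Insertion order: [8, 15, 49, 46, 39, 30]
Tree (level-order array): [8, None, 15, None, 49, 46, None, 39, None, 30]
Compute height bottom-up (empty subtree = -1):
  height(30) = 1 + max(-1, -1) = 0
  height(39) = 1 + max(0, -1) = 1
  height(46) = 1 + max(1, -1) = 2
  height(49) = 1 + max(2, -1) = 3
  height(15) = 1 + max(-1, 3) = 4
  height(8) = 1 + max(-1, 4) = 5
Height = 5


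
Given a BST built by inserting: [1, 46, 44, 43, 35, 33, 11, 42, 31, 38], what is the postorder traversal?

Tree insertion order: [1, 46, 44, 43, 35, 33, 11, 42, 31, 38]
Tree (level-order array): [1, None, 46, 44, None, 43, None, 35, None, 33, 42, 11, None, 38, None, None, 31]
Postorder traversal: [31, 11, 33, 38, 42, 35, 43, 44, 46, 1]


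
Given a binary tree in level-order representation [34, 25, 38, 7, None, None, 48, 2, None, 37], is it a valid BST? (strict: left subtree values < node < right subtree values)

Level-order array: [34, 25, 38, 7, None, None, 48, 2, None, 37]
Validate using subtree bounds (lo, hi): at each node, require lo < value < hi,
then recurse left with hi=value and right with lo=value.
Preorder trace (stopping at first violation):
  at node 34 with bounds (-inf, +inf): OK
  at node 25 with bounds (-inf, 34): OK
  at node 7 with bounds (-inf, 25): OK
  at node 2 with bounds (-inf, 7): OK
  at node 38 with bounds (34, +inf): OK
  at node 48 with bounds (38, +inf): OK
  at node 37 with bounds (38, 48): VIOLATION
Node 37 violates its bound: not (38 < 37 < 48).
Result: Not a valid BST


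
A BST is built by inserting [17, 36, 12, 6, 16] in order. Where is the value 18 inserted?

Starting tree (level order): [17, 12, 36, 6, 16]
Insertion path: 17 -> 36
Result: insert 18 as left child of 36
Final tree (level order): [17, 12, 36, 6, 16, 18]


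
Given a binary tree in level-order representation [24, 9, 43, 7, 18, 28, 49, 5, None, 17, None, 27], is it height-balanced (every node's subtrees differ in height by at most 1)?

Tree (level-order array): [24, 9, 43, 7, 18, 28, 49, 5, None, 17, None, 27]
Definition: a tree is height-balanced if, at every node, |h(left) - h(right)| <= 1 (empty subtree has height -1).
Bottom-up per-node check:
  node 5: h_left=-1, h_right=-1, diff=0 [OK], height=0
  node 7: h_left=0, h_right=-1, diff=1 [OK], height=1
  node 17: h_left=-1, h_right=-1, diff=0 [OK], height=0
  node 18: h_left=0, h_right=-1, diff=1 [OK], height=1
  node 9: h_left=1, h_right=1, diff=0 [OK], height=2
  node 27: h_left=-1, h_right=-1, diff=0 [OK], height=0
  node 28: h_left=0, h_right=-1, diff=1 [OK], height=1
  node 49: h_left=-1, h_right=-1, diff=0 [OK], height=0
  node 43: h_left=1, h_right=0, diff=1 [OK], height=2
  node 24: h_left=2, h_right=2, diff=0 [OK], height=3
All nodes satisfy the balance condition.
Result: Balanced


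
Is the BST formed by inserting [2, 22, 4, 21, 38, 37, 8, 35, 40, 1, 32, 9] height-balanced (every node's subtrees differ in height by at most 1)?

Tree (level-order array): [2, 1, 22, None, None, 4, 38, None, 21, 37, 40, 8, None, 35, None, None, None, None, 9, 32]
Definition: a tree is height-balanced if, at every node, |h(left) - h(right)| <= 1 (empty subtree has height -1).
Bottom-up per-node check:
  node 1: h_left=-1, h_right=-1, diff=0 [OK], height=0
  node 9: h_left=-1, h_right=-1, diff=0 [OK], height=0
  node 8: h_left=-1, h_right=0, diff=1 [OK], height=1
  node 21: h_left=1, h_right=-1, diff=2 [FAIL (|1--1|=2 > 1)], height=2
  node 4: h_left=-1, h_right=2, diff=3 [FAIL (|-1-2|=3 > 1)], height=3
  node 32: h_left=-1, h_right=-1, diff=0 [OK], height=0
  node 35: h_left=0, h_right=-1, diff=1 [OK], height=1
  node 37: h_left=1, h_right=-1, diff=2 [FAIL (|1--1|=2 > 1)], height=2
  node 40: h_left=-1, h_right=-1, diff=0 [OK], height=0
  node 38: h_left=2, h_right=0, diff=2 [FAIL (|2-0|=2 > 1)], height=3
  node 22: h_left=3, h_right=3, diff=0 [OK], height=4
  node 2: h_left=0, h_right=4, diff=4 [FAIL (|0-4|=4 > 1)], height=5
Node 21 violates the condition: |1 - -1| = 2 > 1.
Result: Not balanced


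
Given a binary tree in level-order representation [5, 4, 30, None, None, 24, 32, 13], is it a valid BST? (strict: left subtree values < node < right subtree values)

Level-order array: [5, 4, 30, None, None, 24, 32, 13]
Validate using subtree bounds (lo, hi): at each node, require lo < value < hi,
then recurse left with hi=value and right with lo=value.
Preorder trace (stopping at first violation):
  at node 5 with bounds (-inf, +inf): OK
  at node 4 with bounds (-inf, 5): OK
  at node 30 with bounds (5, +inf): OK
  at node 24 with bounds (5, 30): OK
  at node 13 with bounds (5, 24): OK
  at node 32 with bounds (30, +inf): OK
No violation found at any node.
Result: Valid BST


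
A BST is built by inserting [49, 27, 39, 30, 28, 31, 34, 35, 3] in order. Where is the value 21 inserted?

Starting tree (level order): [49, 27, None, 3, 39, None, None, 30, None, 28, 31, None, None, None, 34, None, 35]
Insertion path: 49 -> 27 -> 3
Result: insert 21 as right child of 3
Final tree (level order): [49, 27, None, 3, 39, None, 21, 30, None, None, None, 28, 31, None, None, None, 34, None, 35]


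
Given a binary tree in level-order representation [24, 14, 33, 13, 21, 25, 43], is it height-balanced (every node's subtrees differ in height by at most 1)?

Tree (level-order array): [24, 14, 33, 13, 21, 25, 43]
Definition: a tree is height-balanced if, at every node, |h(left) - h(right)| <= 1 (empty subtree has height -1).
Bottom-up per-node check:
  node 13: h_left=-1, h_right=-1, diff=0 [OK], height=0
  node 21: h_left=-1, h_right=-1, diff=0 [OK], height=0
  node 14: h_left=0, h_right=0, diff=0 [OK], height=1
  node 25: h_left=-1, h_right=-1, diff=0 [OK], height=0
  node 43: h_left=-1, h_right=-1, diff=0 [OK], height=0
  node 33: h_left=0, h_right=0, diff=0 [OK], height=1
  node 24: h_left=1, h_right=1, diff=0 [OK], height=2
All nodes satisfy the balance condition.
Result: Balanced


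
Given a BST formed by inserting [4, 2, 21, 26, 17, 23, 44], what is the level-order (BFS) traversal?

Tree insertion order: [4, 2, 21, 26, 17, 23, 44]
Tree (level-order array): [4, 2, 21, None, None, 17, 26, None, None, 23, 44]
BFS from the root, enqueuing left then right child of each popped node:
  queue [4] -> pop 4, enqueue [2, 21], visited so far: [4]
  queue [2, 21] -> pop 2, enqueue [none], visited so far: [4, 2]
  queue [21] -> pop 21, enqueue [17, 26], visited so far: [4, 2, 21]
  queue [17, 26] -> pop 17, enqueue [none], visited so far: [4, 2, 21, 17]
  queue [26] -> pop 26, enqueue [23, 44], visited so far: [4, 2, 21, 17, 26]
  queue [23, 44] -> pop 23, enqueue [none], visited so far: [4, 2, 21, 17, 26, 23]
  queue [44] -> pop 44, enqueue [none], visited so far: [4, 2, 21, 17, 26, 23, 44]
Result: [4, 2, 21, 17, 26, 23, 44]


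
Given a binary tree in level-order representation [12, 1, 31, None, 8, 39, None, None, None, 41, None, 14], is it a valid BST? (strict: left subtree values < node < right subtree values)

Level-order array: [12, 1, 31, None, 8, 39, None, None, None, 41, None, 14]
Validate using subtree bounds (lo, hi): at each node, require lo < value < hi,
then recurse left with hi=value and right with lo=value.
Preorder trace (stopping at first violation):
  at node 12 with bounds (-inf, +inf): OK
  at node 1 with bounds (-inf, 12): OK
  at node 8 with bounds (1, 12): OK
  at node 31 with bounds (12, +inf): OK
  at node 39 with bounds (12, 31): VIOLATION
Node 39 violates its bound: not (12 < 39 < 31).
Result: Not a valid BST


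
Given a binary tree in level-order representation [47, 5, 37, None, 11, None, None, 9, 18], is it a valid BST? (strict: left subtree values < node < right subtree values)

Level-order array: [47, 5, 37, None, 11, None, None, 9, 18]
Validate using subtree bounds (lo, hi): at each node, require lo < value < hi,
then recurse left with hi=value and right with lo=value.
Preorder trace (stopping at first violation):
  at node 47 with bounds (-inf, +inf): OK
  at node 5 with bounds (-inf, 47): OK
  at node 11 with bounds (5, 47): OK
  at node 9 with bounds (5, 11): OK
  at node 18 with bounds (11, 47): OK
  at node 37 with bounds (47, +inf): VIOLATION
Node 37 violates its bound: not (47 < 37 < +inf).
Result: Not a valid BST


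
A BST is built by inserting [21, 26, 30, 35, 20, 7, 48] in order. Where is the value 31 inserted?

Starting tree (level order): [21, 20, 26, 7, None, None, 30, None, None, None, 35, None, 48]
Insertion path: 21 -> 26 -> 30 -> 35
Result: insert 31 as left child of 35
Final tree (level order): [21, 20, 26, 7, None, None, 30, None, None, None, 35, 31, 48]


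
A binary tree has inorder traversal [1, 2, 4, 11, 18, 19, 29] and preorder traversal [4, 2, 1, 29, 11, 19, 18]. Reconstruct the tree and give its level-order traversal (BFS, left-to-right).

Inorder:  [1, 2, 4, 11, 18, 19, 29]
Preorder: [4, 2, 1, 29, 11, 19, 18]
Algorithm: preorder visits root first, so consume preorder in order;
for each root, split the current inorder slice at that value into
left-subtree inorder and right-subtree inorder, then recurse.
Recursive splits:
  root=4; inorder splits into left=[1, 2], right=[11, 18, 19, 29]
  root=2; inorder splits into left=[1], right=[]
  root=1; inorder splits into left=[], right=[]
  root=29; inorder splits into left=[11, 18, 19], right=[]
  root=11; inorder splits into left=[], right=[18, 19]
  root=19; inorder splits into left=[18], right=[]
  root=18; inorder splits into left=[], right=[]
Reconstructed level-order: [4, 2, 29, 1, 11, 19, 18]


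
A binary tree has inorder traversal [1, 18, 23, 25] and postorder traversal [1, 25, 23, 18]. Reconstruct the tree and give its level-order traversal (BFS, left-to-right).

Inorder:   [1, 18, 23, 25]
Postorder: [1, 25, 23, 18]
Algorithm: postorder visits root last, so walk postorder right-to-left;
each value is the root of the current inorder slice — split it at that
value, recurse on the right subtree first, then the left.
Recursive splits:
  root=18; inorder splits into left=[1], right=[23, 25]
  root=23; inorder splits into left=[], right=[25]
  root=25; inorder splits into left=[], right=[]
  root=1; inorder splits into left=[], right=[]
Reconstructed level-order: [18, 1, 23, 25]


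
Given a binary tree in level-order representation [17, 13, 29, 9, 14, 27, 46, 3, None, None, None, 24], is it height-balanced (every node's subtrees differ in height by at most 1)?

Tree (level-order array): [17, 13, 29, 9, 14, 27, 46, 3, None, None, None, 24]
Definition: a tree is height-balanced if, at every node, |h(left) - h(right)| <= 1 (empty subtree has height -1).
Bottom-up per-node check:
  node 3: h_left=-1, h_right=-1, diff=0 [OK], height=0
  node 9: h_left=0, h_right=-1, diff=1 [OK], height=1
  node 14: h_left=-1, h_right=-1, diff=0 [OK], height=0
  node 13: h_left=1, h_right=0, diff=1 [OK], height=2
  node 24: h_left=-1, h_right=-1, diff=0 [OK], height=0
  node 27: h_left=0, h_right=-1, diff=1 [OK], height=1
  node 46: h_left=-1, h_right=-1, diff=0 [OK], height=0
  node 29: h_left=1, h_right=0, diff=1 [OK], height=2
  node 17: h_left=2, h_right=2, diff=0 [OK], height=3
All nodes satisfy the balance condition.
Result: Balanced


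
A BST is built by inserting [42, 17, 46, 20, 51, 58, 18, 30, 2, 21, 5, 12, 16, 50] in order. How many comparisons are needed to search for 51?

Search path for 51: 42 -> 46 -> 51
Found: True
Comparisons: 3


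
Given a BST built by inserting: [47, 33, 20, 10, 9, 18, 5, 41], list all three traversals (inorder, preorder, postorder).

Tree insertion order: [47, 33, 20, 10, 9, 18, 5, 41]
Tree (level-order array): [47, 33, None, 20, 41, 10, None, None, None, 9, 18, 5]
Inorder (L, root, R): [5, 9, 10, 18, 20, 33, 41, 47]
Preorder (root, L, R): [47, 33, 20, 10, 9, 5, 18, 41]
Postorder (L, R, root): [5, 9, 18, 10, 20, 41, 33, 47]


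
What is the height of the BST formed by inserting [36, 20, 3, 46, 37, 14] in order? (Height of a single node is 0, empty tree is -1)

Insertion order: [36, 20, 3, 46, 37, 14]
Tree (level-order array): [36, 20, 46, 3, None, 37, None, None, 14]
Compute height bottom-up (empty subtree = -1):
  height(14) = 1 + max(-1, -1) = 0
  height(3) = 1 + max(-1, 0) = 1
  height(20) = 1 + max(1, -1) = 2
  height(37) = 1 + max(-1, -1) = 0
  height(46) = 1 + max(0, -1) = 1
  height(36) = 1 + max(2, 1) = 3
Height = 3


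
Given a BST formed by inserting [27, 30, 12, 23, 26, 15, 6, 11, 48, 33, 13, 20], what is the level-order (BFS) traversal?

Tree insertion order: [27, 30, 12, 23, 26, 15, 6, 11, 48, 33, 13, 20]
Tree (level-order array): [27, 12, 30, 6, 23, None, 48, None, 11, 15, 26, 33, None, None, None, 13, 20]
BFS from the root, enqueuing left then right child of each popped node:
  queue [27] -> pop 27, enqueue [12, 30], visited so far: [27]
  queue [12, 30] -> pop 12, enqueue [6, 23], visited so far: [27, 12]
  queue [30, 6, 23] -> pop 30, enqueue [48], visited so far: [27, 12, 30]
  queue [6, 23, 48] -> pop 6, enqueue [11], visited so far: [27, 12, 30, 6]
  queue [23, 48, 11] -> pop 23, enqueue [15, 26], visited so far: [27, 12, 30, 6, 23]
  queue [48, 11, 15, 26] -> pop 48, enqueue [33], visited so far: [27, 12, 30, 6, 23, 48]
  queue [11, 15, 26, 33] -> pop 11, enqueue [none], visited so far: [27, 12, 30, 6, 23, 48, 11]
  queue [15, 26, 33] -> pop 15, enqueue [13, 20], visited so far: [27, 12, 30, 6, 23, 48, 11, 15]
  queue [26, 33, 13, 20] -> pop 26, enqueue [none], visited so far: [27, 12, 30, 6, 23, 48, 11, 15, 26]
  queue [33, 13, 20] -> pop 33, enqueue [none], visited so far: [27, 12, 30, 6, 23, 48, 11, 15, 26, 33]
  queue [13, 20] -> pop 13, enqueue [none], visited so far: [27, 12, 30, 6, 23, 48, 11, 15, 26, 33, 13]
  queue [20] -> pop 20, enqueue [none], visited so far: [27, 12, 30, 6, 23, 48, 11, 15, 26, 33, 13, 20]
Result: [27, 12, 30, 6, 23, 48, 11, 15, 26, 33, 13, 20]
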